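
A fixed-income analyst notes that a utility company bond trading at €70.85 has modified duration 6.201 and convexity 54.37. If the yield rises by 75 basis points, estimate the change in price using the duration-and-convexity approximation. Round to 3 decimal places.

-€3.187

Duration effect: -D_mod·Δy = -6.201 × (+0.0075) = -0.0465075
Convexity effect: ½·C·(Δy)² = 0.5 × 54.37 × (0.0075)² = +0.00152915625
ΔP/P ≈ -0.0465075 + 0.00152915625 = -0.04497834375
ΔP ≈ 70.85 × (-0.04497834375) = -3.1867156546875.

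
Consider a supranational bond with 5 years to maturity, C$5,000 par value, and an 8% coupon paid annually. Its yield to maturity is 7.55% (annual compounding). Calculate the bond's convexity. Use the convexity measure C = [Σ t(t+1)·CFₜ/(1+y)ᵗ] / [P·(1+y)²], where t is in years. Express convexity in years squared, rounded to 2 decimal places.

With y = 0.0755:
  t   CF        PV=CF/(1+0.0755)^t    t·PV        t(t+1)·PV
  1       400.00       371.9200       371.9200         743.8401
  2       400.00       345.8113       691.6226       2,074.8677
  3       400.00       321.5354       964.6061       3,858.4244
  4       400.00       298.9636     1,195.8544       5,979.2722
  5     5,400.00     3,752.6813    18,763.4066     112,580.4398
  Σ                  5,090.9116    21,987.4098     125,236.8442
P = 5,090.9116.
Convexity = Σ t(t+1)·PV / [P·(1+y)²] = 125,236.8442 / (5,090.9116 × 1.156700) = 21.26747.

21.27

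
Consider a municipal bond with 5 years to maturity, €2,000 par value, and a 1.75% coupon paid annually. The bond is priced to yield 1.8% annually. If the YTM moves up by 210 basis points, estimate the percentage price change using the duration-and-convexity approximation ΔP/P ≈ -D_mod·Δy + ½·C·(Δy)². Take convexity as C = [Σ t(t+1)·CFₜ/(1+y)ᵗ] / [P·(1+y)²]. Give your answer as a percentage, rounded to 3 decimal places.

With y = 0.018:
  t   CF        PV=CF/(1+0.018)^t    t·PV        t(t+1)·PV
  1        35.00        34.3811        34.3811          68.7623
  2        35.00        33.7732        67.5464         202.6393
  3        35.00        33.1761        99.5282         398.1126
  4        35.00        32.5894       130.3578         651.7889
  5     2,035.00     1,861.3392     9,306.6960      55,840.1760
  Σ                  1,995.2591     9,638.5095      57,161.4791
P = 1,995.2591; D_Mac = 4.83071 yrs; D_mod = 4.74529 yrs; C = 27.64449.
Duration effect: -4.74529 × (+0.021) = -0.099651
Convexity effect: 0.5 × 27.64449 × (0.021)² = +0.0060956
ΔP/P ≈ -0.099651 + 0.0060956 = -0.093555 = -9.3555%.

-9.356%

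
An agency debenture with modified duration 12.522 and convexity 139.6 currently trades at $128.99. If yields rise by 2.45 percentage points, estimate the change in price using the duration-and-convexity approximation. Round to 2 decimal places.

-$34.17

Duration effect: -D_mod·Δy = -12.522 × (+0.0245) = -0.306789
Convexity effect: ½·C·(Δy)² = 0.5 × 139.6 × (0.0245)² = +0.04189745
ΔP/P ≈ -0.306789 + 0.04189745 = -0.26489155
ΔP ≈ 128.99 × (-0.26489155) = -34.1683610345.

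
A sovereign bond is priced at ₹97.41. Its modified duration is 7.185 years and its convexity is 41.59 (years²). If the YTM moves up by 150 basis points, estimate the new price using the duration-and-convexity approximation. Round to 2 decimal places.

Duration effect: -D_mod·Δy = -7.185 × (+0.015) = -0.107775
Convexity effect: ½·C·(Δy)² = 0.5 × 41.59 × (0.015)² = +0.004678875
ΔP/P ≈ -0.107775 + 0.004678875 = -0.103096125
New price ≈ 97.41 × (1 - 0.103096125) = 87.36740646375.

₹87.37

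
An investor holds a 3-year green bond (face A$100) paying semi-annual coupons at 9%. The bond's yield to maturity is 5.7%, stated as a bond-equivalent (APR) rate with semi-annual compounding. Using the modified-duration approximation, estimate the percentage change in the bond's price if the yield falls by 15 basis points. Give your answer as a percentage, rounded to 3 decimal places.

+0.395%

Periodic yield y = 0.0285. Modified duration first:
  t   CF        PV=CF/(1+0.0285)^t    t·PV
  1         4.50         4.3753         4.3753
  2         4.50         4.2541         8.5081
  3         4.50         4.1362        12.4085
  4         4.50         4.0216        16.0863
  5         4.50         3.9101        19.5506
  6       104.50        88.2857       529.7144
  Σ                    108.9830       590.6433
P = 108.9830; D_Mac = 5.41959 half-year periods = 2.70980 yrs; D_mod = 2.70980/(1+0.0285) = 2.63471 yrs.
ΔP/P ≈ -D_mod · Δy = -2.63471 × (-0.0015) = +0.003952 = +0.3952%.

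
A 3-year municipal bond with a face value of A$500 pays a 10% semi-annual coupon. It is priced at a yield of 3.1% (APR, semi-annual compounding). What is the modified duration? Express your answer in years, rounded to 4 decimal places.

Periodic yield y = 0.0155. First find Macaulay duration:
  t   CF        PV=CF/(1+0.0155)^t    t·PV
  1        25.00        24.6184        24.6184
  2        25.00        24.2427        48.4853
  3        25.00        23.8726        71.6179
  4        25.00        23.5082        94.0330
  5        25.00        23.1494       115.7472
  6       525.00       478.7180     2,872.3079
  Σ                    598.1094     3,226.8096
P = 598.1094; Macaulay duration = 3,226.8096 / 598.1094 = 5.39502 half-year periods = 2.69751 years.
Modified duration = D_Mac / (1 + y) = 2.69751 / 1.0155 = 2.65633 years.

2.6563 years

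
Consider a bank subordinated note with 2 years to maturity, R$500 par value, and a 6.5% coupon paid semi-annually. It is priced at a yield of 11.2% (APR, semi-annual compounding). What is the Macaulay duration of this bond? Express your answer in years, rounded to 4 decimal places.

Periodic yield y = 0.056. Discount each cash flow and weight by its period:
  t   CF        PV=CF/(1+0.056)^t    t·PV
  1        16.25        15.3883        15.3883
  2        16.25        14.5722        29.1444
  3        16.25        13.7994        41.3983
  4       516.25       415.1494     1,660.5975
  Σ                    458.9093     1,746.5285
Price P = Σ PV = 458.9093.
Macaulay duration = Σ(t·PV) / P = 1,746.5285 / 458.9093 = 3.80583 half-year periods.
In years: 3.80583 / 2 = 1.90291 years.

1.9029 years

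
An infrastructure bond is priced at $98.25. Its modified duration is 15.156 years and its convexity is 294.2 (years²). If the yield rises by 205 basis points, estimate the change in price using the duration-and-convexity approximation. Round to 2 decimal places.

-$24.45

Duration effect: -D_mod·Δy = -15.156 × (+0.0205) = -0.310698
Convexity effect: ½·C·(Δy)² = 0.5 × 294.2 × (0.0205)² = +0.061818775
ΔP/P ≈ -0.310698 + 0.061818775 = -0.248879225
ΔP ≈ 98.25 × (-0.248879225) = -24.45238385625.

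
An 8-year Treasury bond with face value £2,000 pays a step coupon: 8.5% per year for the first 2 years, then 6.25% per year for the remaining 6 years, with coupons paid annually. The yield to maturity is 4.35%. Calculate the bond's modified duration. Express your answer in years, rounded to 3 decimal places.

Periodic yield y = 0.0435. First find Macaulay duration:
  t   CF        PV=CF/(1+0.0435)^t    t·PV
  1       170.00       162.9133       162.9133
  2       170.00       156.1220       312.2439
  3       125.00       110.0101       330.0304
  4       125.00       105.4242       421.6967
  5       125.00       101.0294       505.1470
  6       125.00        96.8178       580.9069
  7       125.00        92.7818       649.4727
  8     2,125.00     1,511.5388    12,092.3106
  Σ                  2,336.6374    15,054.7214
P = 2,336.6374; Macaulay duration = 15,054.7214 / 2,336.6374 = 6.44290 years.
Modified duration = D_Mac / (1 + y) = 6.44290 / 1.0435 = 6.17432 years.

6.174 years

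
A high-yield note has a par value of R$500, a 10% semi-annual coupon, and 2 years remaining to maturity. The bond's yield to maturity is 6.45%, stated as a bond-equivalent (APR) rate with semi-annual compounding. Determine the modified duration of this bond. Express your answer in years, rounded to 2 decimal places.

Periodic yield y = 0.03225. First find Macaulay duration:
  t   CF        PV=CF/(1+0.03225)^t    t·PV
  1        25.00        24.2189        24.2189
  2        25.00        23.4623        46.9246
  3        25.00        22.7293        68.1878
  4       525.00       462.4020     1,849.6081
  Σ                    532.8125     1,988.9394
P = 532.8125; Macaulay duration = 1,988.9394 / 532.8125 = 3.73291 half-year periods = 1.86645 years.
Modified duration = D_Mac / (1 + y) = 1.86645 / 1.03225 = 1.80814 years.

1.81 years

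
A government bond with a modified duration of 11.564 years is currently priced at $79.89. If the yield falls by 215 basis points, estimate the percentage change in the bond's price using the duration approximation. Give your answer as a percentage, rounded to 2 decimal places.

Duration approximation: ΔP/P ≈ -D_mod · Δy = -11.564 × (-0.0215) = +0.248626.
As a percentage: +24.8626%.

+24.86%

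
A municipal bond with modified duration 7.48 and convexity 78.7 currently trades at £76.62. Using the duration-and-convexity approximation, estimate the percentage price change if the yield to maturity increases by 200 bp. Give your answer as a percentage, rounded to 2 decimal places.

Duration effect: -D_mod·Δy = -7.48 × (+0.02) = -0.149600
Convexity effect: ½·C·(Δy)² = 0.5 × 78.7 × (0.02)² = +0.0157400
ΔP/P ≈ -0.149600 + 0.0157400 = -0.133860
= -13.3860%.

-13.39%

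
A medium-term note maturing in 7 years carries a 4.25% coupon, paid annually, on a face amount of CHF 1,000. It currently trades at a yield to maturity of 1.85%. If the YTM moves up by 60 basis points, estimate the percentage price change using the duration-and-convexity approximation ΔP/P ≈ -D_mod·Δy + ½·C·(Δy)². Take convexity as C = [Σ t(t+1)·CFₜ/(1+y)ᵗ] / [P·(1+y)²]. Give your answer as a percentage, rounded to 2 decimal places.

With y = 0.0185:
  t   CF        PV=CF/(1+0.0185)^t    t·PV        t(t+1)·PV
  1        42.50        41.7280        41.7280          83.4561
  2        42.50        40.9701        81.9402         245.8205
  3        42.50        40.2259       120.6777         482.7109
  4        42.50        39.4952       157.9810         789.9049
  5        42.50        38.7779       193.8893       1,163.3356
  6        42.50        38.0735       228.4410       1,599.0867
  7     1,042.50       916.9567     6,418.6969      51,349.5755
  Σ                  1,156.2273     7,243.3541      55,713.8901
P = 1,156.2273; D_Mac = 6.26465 yrs; D_mod = 6.15085 yrs; C = 46.45133.
Duration effect: -6.15085 × (+0.006) = -0.036905
Convexity effect: 0.5 × 46.45133 × (0.006)² = +0.0008361
ΔP/P ≈ -0.036905 + 0.0008361 = -0.036069 = -3.6069%.

-3.61%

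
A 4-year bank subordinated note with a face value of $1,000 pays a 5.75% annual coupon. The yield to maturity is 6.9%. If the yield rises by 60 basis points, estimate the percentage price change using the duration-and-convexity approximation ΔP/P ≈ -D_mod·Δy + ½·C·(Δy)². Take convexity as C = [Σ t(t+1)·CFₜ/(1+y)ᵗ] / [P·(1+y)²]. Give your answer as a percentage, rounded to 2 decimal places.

-2.04%

With y = 0.069:
  t   CF        PV=CF/(1+0.069)^t    t·PV        t(t+1)·PV
  1        57.50        53.7886        53.7886         107.5772
  2        57.50        50.3167       100.6335         301.9004
  3        57.50        47.0690       141.2069         564.8277
  4     1,057.50       809.7847     3,239.1387      16,195.6936
  Σ                    960.9590     3,534.7677      17,169.9988
P = 960.9590; D_Mac = 3.67838 yrs; D_mod = 3.44095 yrs; C = 15.63544.
Duration effect: -3.44095 × (+0.006) = -0.020646
Convexity effect: 0.5 × 15.63544 × (0.006)² = +0.0002814
ΔP/P ≈ -0.020646 + 0.0002814 = -0.020364 = -2.0364%.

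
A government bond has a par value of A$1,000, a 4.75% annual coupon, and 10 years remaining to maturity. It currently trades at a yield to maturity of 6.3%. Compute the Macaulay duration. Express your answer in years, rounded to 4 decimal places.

8.0578 years

Periodic yield y = 0.063. Discount each cash flow and weight by its year:
  t   CF        PV=CF/(1+0.063)^t    t·PV
  1        47.50        44.6849        44.6849
  2        47.50        42.0366        84.0731
  3        47.50        39.5452       118.6356
  4        47.50        37.2015       148.8060
  5        47.50        34.9967       174.9836
  6        47.50        32.9226       197.5356
  7        47.50        30.9714       216.7998
  8        47.50        29.1358       233.0867
  9        47.50        27.4091       246.6816
  10    1,047.50       568.6190     5,686.1903
  Σ                    887.5227     7,151.4770
Price P = Σ PV = 887.5227.
Macaulay duration = Σ(t·PV) / P = 7,151.4770 / 887.5227 = 8.05780 years.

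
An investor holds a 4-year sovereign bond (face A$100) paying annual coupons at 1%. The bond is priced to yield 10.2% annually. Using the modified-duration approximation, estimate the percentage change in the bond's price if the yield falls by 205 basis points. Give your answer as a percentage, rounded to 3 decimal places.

+7.307%

Periodic yield y = 0.102. Modified duration first:
  t   CF        PV=CF/(1+0.102)^t    t·PV
  1         1.00         0.9074         0.9074
  2         1.00         0.8234         1.6469
  3         1.00         0.7472         2.2417
  4       101.00        68.4849       273.9397
  Σ                     70.9630       278.7357
P = 70.9630; D_Mac = 3.92790 yrs; D_mod = 3.92790/(1+0.102) = 3.56434 yrs.
ΔP/P ≈ -D_mod · Δy = -3.56434 × (-0.0205) = +0.073069 = +7.3069%.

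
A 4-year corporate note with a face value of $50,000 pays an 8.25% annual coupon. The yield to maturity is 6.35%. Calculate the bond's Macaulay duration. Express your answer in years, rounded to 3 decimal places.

Periodic yield y = 0.0635. Discount each cash flow and weight by its year:
  t   CF        PV=CF/(1+0.0635)^t    t·PV
  1     4,125.00     3,878.7024     3,878.7024
  2     4,125.00     3,647.1109     7,294.2217
  3     4,125.00     3,429.3473    10,288.0419
  4    54,125.00    42,310.4781   169,241.9122
  Σ                 53,265.6386   190,702.8783
Price P = Σ PV = 53,265.6386.
Macaulay duration = Σ(t·PV) / P = 190,702.8783 / 53,265.6386 = 3.58022 years.

3.580 years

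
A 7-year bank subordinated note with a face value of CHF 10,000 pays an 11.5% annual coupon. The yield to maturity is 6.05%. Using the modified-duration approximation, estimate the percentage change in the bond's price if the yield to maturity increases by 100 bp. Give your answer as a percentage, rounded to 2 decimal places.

Periodic yield y = 0.0605. Modified duration first:
  t   CF        PV=CF/(1+0.0605)^t    t·PV
  1     1,150.00     1,084.3942     1,084.3942
  2     1,150.00     1,022.5310     2,045.0621
  3     1,150.00       964.1971     2,892.5913
  4     1,150.00       909.1910     3,636.7642
  5     1,150.00       857.3230     4,286.6150
  6     1,150.00       808.4140     4,850.4837
  7    11,150.00     7,390.9482    51,736.6373
  Σ                 13,036.9985    70,532.5477
P = 13,036.9985; D_Mac = 5.41018 yrs; D_mod = 5.41018/(1+0.0605) = 5.10154 yrs.
ΔP/P ≈ -D_mod · Δy = -5.10154 × (+0.01) = -0.051015 = -5.1015%.

-5.10%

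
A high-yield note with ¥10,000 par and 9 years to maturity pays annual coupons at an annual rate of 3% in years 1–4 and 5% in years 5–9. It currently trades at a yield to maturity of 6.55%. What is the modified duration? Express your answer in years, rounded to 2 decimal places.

7.29 years

Periodic yield y = 0.0655. First find Macaulay duration:
  t   CF        PV=CF/(1+0.0655)^t    t·PV
  1       300.00       281.5580       281.5580
  2       300.00       264.2496       528.4992
  3       300.00       248.0053       744.0158
  4       300.00       232.7595       931.0380
  5       500.00       364.0850     1,820.4248
  6       500.00       341.7034     2,050.2203
  7       500.00       320.6977     2,244.8838
  8       500.00       300.9833     2,407.8662
  9    10,500.00     5,932.0966    53,388.8692
  Σ                  8,286.1382    64,397.3753
P = 8,286.1382; Macaulay duration = 64,397.3753 / 8,286.1382 = 7.77170 years.
Modified duration = D_Mac / (1 + y) = 7.77170 / 1.0655 = 7.29395 years.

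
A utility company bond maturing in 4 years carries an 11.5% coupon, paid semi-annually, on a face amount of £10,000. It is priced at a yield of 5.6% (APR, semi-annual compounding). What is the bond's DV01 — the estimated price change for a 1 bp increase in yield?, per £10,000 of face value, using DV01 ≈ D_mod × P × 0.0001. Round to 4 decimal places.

Periodic yield y = 0.028.
  t   CF        PV=CF/(1+0.028)^t    t·PV
  1       575.00       559.3385       559.3385
  2       575.00       544.1036     1,088.2072
  3       575.00       529.2837     1,587.8510
  4       575.00       514.8674     2,059.4696
  5       575.00       500.8438     2,504.2188
  6       575.00       487.2021     2,923.2126
  7       575.00       473.9320     3,317.5241
  8    10,575.00     8,478.8208    67,830.5667
  Σ                 12,088.3919    81,870.3886
P = 12,088.3919; D_Mac = 6.77265 half-year periods = 3.38632 yrs; D_mod = 3.29409 yrs.
DV01 ≈ 3.29409 × 12,088.3919 × 0.0001 = 3.982023.

£3.9820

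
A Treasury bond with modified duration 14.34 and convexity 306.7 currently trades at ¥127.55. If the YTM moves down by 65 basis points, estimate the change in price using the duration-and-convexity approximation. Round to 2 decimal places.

+¥12.72

Duration effect: -D_mod·Δy = -14.34 × (-0.0065) = +0.093210
Convexity effect: ½·C·(Δy)² = 0.5 × 306.7 × (-0.0065)² = +0.0064790375
ΔP/P ≈ +0.093210 + 0.0064790375 = +0.0996890375
ΔP ≈ 127.55 × (+0.0996890375) = +12.715336733125.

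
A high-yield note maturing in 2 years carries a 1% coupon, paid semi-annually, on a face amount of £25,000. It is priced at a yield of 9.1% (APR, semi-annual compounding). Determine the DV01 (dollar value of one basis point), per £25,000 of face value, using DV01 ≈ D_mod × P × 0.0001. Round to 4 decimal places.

Periodic yield y = 0.0455.
  t   CF        PV=CF/(1+0.0455)^t    t·PV
  1       125.00       119.5600       119.5600
  2       125.00       114.3568       228.7136
  3       125.00       109.3800       328.1400
  4    25,125.00    21,028.5788    84,114.3151
  Σ                 21,371.8756    84,790.7287
P = 21,371.8756; D_Mac = 3.96740 half-year periods = 1.98370 yrs; D_mod = 1.89737 yrs.
DV01 ≈ 1.89737 × 21,371.8756 × 0.0001 = 4.055032.

£4.0550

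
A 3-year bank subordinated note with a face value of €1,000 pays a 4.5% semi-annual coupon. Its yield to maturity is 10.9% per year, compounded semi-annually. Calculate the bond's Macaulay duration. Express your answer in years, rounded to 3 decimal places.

2.822 years

Periodic yield y = 0.0545. Discount each cash flow and weight by its period:
  t   CF        PV=CF/(1+0.0545)^t    t·PV
  1        22.50        21.3371        21.3371
  2        22.50        20.2344        40.4687
  3        22.50        19.1886        57.5657
  4        22.50        18.1968        72.7874
  5        22.50        17.2564        86.2819
  6     1,022.50       743.6761     4,462.0565
  Σ                    839.8894     4,740.4973
Price P = Σ PV = 839.8894.
Macaulay duration = Σ(t·PV) / P = 4,740.4973 / 839.8894 = 5.64419 half-year periods.
In years: 5.64419 / 2 = 2.82210 years.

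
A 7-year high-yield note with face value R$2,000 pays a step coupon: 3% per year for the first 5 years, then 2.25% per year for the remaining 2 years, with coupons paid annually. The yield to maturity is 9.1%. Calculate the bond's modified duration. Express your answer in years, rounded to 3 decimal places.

5.749 years

Periodic yield y = 0.091. First find Macaulay duration:
  t   CF        PV=CF/(1+0.091)^t    t·PV
  1        60.00        54.9954        54.9954
  2        60.00        50.4083       100.8165
  3        60.00        46.2037       138.6112
  4        60.00        42.3499       169.3995
  5        60.00        38.8175       194.0875
  6        45.00        26.6848       160.1088
  7     2,045.00     1,111.5271     7,780.6897
  Σ                  1,370.9867     8,598.7087
P = 1,370.9867; Macaulay duration = 8,598.7087 / 1,370.9867 = 6.27191 years.
Modified duration = D_Mac / (1 + y) = 6.27191 / 1.091 = 5.74877 years.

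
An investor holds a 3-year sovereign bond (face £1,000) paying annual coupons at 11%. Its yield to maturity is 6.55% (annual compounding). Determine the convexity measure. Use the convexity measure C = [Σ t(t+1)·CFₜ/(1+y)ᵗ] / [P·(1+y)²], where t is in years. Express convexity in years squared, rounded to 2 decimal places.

9.30

With y = 0.0655:
  t   CF        PV=CF/(1+0.0655)^t    t·PV        t(t+1)·PV
  1       110.00       103.2379       103.2379         206.4758
  2       110.00        96.8915       193.7830         581.3491
  3     1,110.00       917.6195     2,752.8584      11,011.4336
  Σ                  1,117.7489     3,049.8793      11,799.2585
P = 1,117.7489.
Convexity = Σ t(t+1)·PV / [P·(1+y)²] = 11,799.2585 / (1,117.7489 × 1.135290) = 9.29830.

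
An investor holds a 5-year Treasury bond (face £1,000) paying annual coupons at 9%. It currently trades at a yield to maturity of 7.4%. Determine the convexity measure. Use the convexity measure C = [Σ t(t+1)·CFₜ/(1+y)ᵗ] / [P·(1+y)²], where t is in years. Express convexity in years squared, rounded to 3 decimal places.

With y = 0.074:
  t   CF        PV=CF/(1+0.074)^t    t·PV        t(t+1)·PV
  1        90.00        83.7989        83.7989         167.5978
  2        90.00        78.0250       156.0501         468.1502
  3        90.00        72.6490       217.9470         871.7880
  4        90.00        67.6434       270.5736       1,352.8679
  5     1,090.00       762.7902     3,813.9509      22,883.7053
  Σ                  1,064.9065     4,542.3204      25,744.1091
P = 1,064.9065.
Convexity = Σ t(t+1)·PV / [P·(1+y)²] = 25,744.1091 / (1,064.9065 × 1.153476) = 20.95839.

20.958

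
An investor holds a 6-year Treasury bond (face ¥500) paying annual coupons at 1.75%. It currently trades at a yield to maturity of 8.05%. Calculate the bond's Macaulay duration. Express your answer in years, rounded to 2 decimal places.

5.69 years

Periodic yield y = 0.0805. Discount each cash flow and weight by its year:
  t   CF        PV=CF/(1+0.0805)^t    t·PV
  1         8.75         8.0981         8.0981
  2         8.75         7.4948        14.9895
  3         8.75         6.9364        20.8092
  4         8.75         6.4196        25.6785
  5         8.75         5.9413        29.7067
  6       508.75       319.7097     1,918.2581
  Σ                    354.5999     2,017.5401
Price P = Σ PV = 354.5999.
Macaulay duration = Σ(t·PV) / P = 2,017.5401 / 354.5999 = 5.68962 years.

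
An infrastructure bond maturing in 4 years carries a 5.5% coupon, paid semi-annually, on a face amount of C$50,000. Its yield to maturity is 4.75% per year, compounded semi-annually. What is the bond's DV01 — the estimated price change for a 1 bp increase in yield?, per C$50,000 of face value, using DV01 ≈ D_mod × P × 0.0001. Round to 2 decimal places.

Periodic yield y = 0.02375.
  t   CF        PV=CF/(1+0.02375)^t    t·PV
  1     1,375.00     1,343.1013     1,343.1013
  2     1,375.00     1,311.9427     2,623.8854
  3     1,375.00     1,281.5069     3,844.5207
  4     1,375.00     1,251.7772     5,007.1088
  5     1,375.00     1,222.7372     6,113.6860
  6     1,375.00     1,194.3709     7,166.2253
  7     1,375.00     1,166.6627     8,166.6386
  8    51,375.00    42,579.4960   340,635.9682
  Σ                 51,351.5949   374,901.1344
P = 51,351.5949; D_Mac = 7.30067 half-year periods = 3.65034 yrs; D_mod = 3.56565 yrs.
DV01 ≈ 3.56565 × 51,351.5949 × 0.0001 = 18.310190.

C$18.31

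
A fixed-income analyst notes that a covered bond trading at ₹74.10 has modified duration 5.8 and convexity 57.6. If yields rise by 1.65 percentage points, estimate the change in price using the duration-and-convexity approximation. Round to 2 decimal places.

Duration effect: -D_mod·Δy = -5.8 × (+0.0165) = -0.095700
Convexity effect: ½·C·(Δy)² = 0.5 × 57.6 × (0.0165)² = +0.0078408
ΔP/P ≈ -0.095700 + 0.0078408 = -0.0878592
ΔP ≈ 74.10 × (-0.0878592) = -6.51036672.

-₹6.51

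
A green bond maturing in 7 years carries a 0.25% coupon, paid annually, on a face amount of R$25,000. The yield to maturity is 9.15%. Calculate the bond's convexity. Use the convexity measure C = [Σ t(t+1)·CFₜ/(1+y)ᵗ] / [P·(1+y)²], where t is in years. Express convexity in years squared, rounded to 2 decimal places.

With y = 0.0915:
  t   CF        PV=CF/(1+0.0915)^t    t·PV        t(t+1)·PV
  1        62.50        57.2607        57.2607         114.5213
  2        62.50        52.4605       104.9210         314.7631
  3        62.50        48.0628       144.1883         576.7532
  4        62.50        44.0337       176.1348         880.6738
  5        62.50        40.3424       201.7118       1,210.2708
  6        62.50        36.9605       221.7629       1,552.3401
  7    25,062.50    13,578.7005    95,050.9036     760,407.2285
  Σ                 13,857.8210    95,956.8830     765,056.5508
P = 13,857.8210.
Convexity = Σ t(t+1)·PV / [P·(1+y)²] = 765,056.5508 / (13,857.8210 × 1.191372) = 46.33948.

46.34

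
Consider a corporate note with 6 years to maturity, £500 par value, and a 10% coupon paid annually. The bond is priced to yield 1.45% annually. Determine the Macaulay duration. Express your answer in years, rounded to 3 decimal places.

5.025 years

Periodic yield y = 0.0145. Discount each cash flow and weight by its year:
  t   CF        PV=CF/(1+0.0145)^t    t·PV
  1        50.00        49.2854        49.2854
  2        50.00        48.5809        97.1619
  3        50.00        47.8866       143.6597
  4        50.00        47.2022       188.8086
  5        50.00        46.5275       232.6375
  6       550.00       504.4875     3,026.9248
  Σ                    743.9700     3,738.4779
Price P = Σ PV = 743.9700.
Macaulay duration = Σ(t·PV) / P = 3,738.4779 / 743.9700 = 5.02504 years.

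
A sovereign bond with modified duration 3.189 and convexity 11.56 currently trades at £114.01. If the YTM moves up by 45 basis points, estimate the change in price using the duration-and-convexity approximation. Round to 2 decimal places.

Duration effect: -D_mod·Δy = -3.189 × (+0.0045) = -0.0143505
Convexity effect: ½·C·(Δy)² = 0.5 × 11.56 × (0.0045)² = +0.000117045
ΔP/P ≈ -0.0143505 + 0.000117045 = -0.014233455
ΔP ≈ 114.01 × (-0.014233455) = -1.62275620455.

-£1.62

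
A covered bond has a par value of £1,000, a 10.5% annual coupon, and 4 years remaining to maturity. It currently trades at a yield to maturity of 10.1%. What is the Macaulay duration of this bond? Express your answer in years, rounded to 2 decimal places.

3.47 years

Periodic yield y = 0.101. Discount each cash flow and weight by its year:
  t   CF        PV=CF/(1+0.101)^t    t·PV
  1       105.00        95.3678        95.3678
  2       105.00        86.6193       173.2386
  3       105.00        78.6733       236.0199
  4     1,105.00       751.9916     3,007.9665
  Σ                  1,012.6521     3,512.5928
Price P = Σ PV = 1,012.6521.
Macaulay duration = Σ(t·PV) / P = 3,512.5928 / 1,012.6521 = 3.46871 years.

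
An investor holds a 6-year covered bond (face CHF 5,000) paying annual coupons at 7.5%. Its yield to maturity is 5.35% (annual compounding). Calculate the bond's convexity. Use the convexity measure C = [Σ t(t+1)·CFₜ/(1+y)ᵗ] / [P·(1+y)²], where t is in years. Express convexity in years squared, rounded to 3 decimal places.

With y = 0.0535:
  t   CF        PV=CF/(1+0.0535)^t    t·PV        t(t+1)·PV
  1       375.00       355.9563       355.9563         711.9127
  2       375.00       337.8798       675.7595       2,027.2786
  3       375.00       320.7212       962.1636       3,848.6542
  4       375.00       304.4340     1,217.7359       6,088.6794
  5       375.00       288.9739     1,444.8693       8,669.2160
  6     5,375.00     3,931.6172    23,589.7033     165,127.9234
  Σ                  5,539.5823    28,246.1880     186,473.6642
P = 5,539.5823.
Convexity = Σ t(t+1)·PV / [P·(1+y)²] = 186,473.6642 / (5,539.5823 × 1.109862) = 30.32993.

30.330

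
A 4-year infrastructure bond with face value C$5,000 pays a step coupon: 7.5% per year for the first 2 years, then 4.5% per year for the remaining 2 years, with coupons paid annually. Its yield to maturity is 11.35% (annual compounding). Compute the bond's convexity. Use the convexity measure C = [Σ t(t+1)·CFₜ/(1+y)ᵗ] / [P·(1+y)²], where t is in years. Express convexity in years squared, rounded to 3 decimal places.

With y = 0.1135:
  t   CF        PV=CF/(1+0.1135)^t    t·PV        t(t+1)·PV
  1       375.00       336.7759       336.7759         673.5519
  2       375.00       302.4481       604.8962       1,814.6885
  3       225.00       162.9716       488.9147       1,955.6589
  4     5,225.00     3,398.7984    13,595.1937      67,975.9687
  Σ                  4,200.9940    15,025.7805      72,419.8678
P = 4,200.9940.
Convexity = Σ t(t+1)·PV / [P·(1+y)²] = 72,419.8678 / (4,200.9940 × 1.239882) = 13.90353.

13.904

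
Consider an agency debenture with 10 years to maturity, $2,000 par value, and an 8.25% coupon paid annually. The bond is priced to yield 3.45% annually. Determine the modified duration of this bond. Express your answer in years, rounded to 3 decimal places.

7.397 years

Periodic yield y = 0.0345. First find Macaulay duration:
  t   CF        PV=CF/(1+0.0345)^t    t·PV
  1       165.00       159.4973       159.4973
  2       165.00       154.1782       308.3564
  3       165.00       149.0364       447.1093
  4       165.00       144.0662       576.2646
  5       165.00       139.2616       696.3081
  6       165.00       134.6173       807.7040
  7       165.00       130.1279       910.8954
  8       165.00       125.7882     1,006.3058
  9       165.00       121.5933     1,094.3393
  10    2,165.00     1,542.2435    15,422.4351
  Σ                  2,800.4100    21,429.2154
P = 2,800.4100; Macaulay duration = 21,429.2154 / 2,800.4100 = 7.65217 years.
Modified duration = D_Mac / (1 + y) = 7.65217 / 1.0345 = 7.39698 years.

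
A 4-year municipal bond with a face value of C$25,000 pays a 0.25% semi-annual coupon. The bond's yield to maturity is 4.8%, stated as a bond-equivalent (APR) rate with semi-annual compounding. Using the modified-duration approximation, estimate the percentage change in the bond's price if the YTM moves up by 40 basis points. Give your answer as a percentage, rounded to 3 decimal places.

Periodic yield y = 0.024. Modified duration first:
  t   CF        PV=CF/(1+0.024)^t    t·PV
  1        31.25        30.5176        30.5176
  2        31.25        29.8023        59.6046
  3        31.25        29.1038        87.3115
  4        31.25        28.4217       113.6868
  5        31.25        27.7556       138.7779
  6        31.25        27.1051       162.6303
  7        31.25        26.4698       185.2885
  8    25,031.25    20,705.3647   165,642.9177
  Σ                 20,904.5406   166,420.7349
P = 20,904.5406; D_Mac = 7.96099 half-year periods = 3.98049 yrs; D_mod = 3.98049/(1+0.024) = 3.88720 yrs.
ΔP/P ≈ -D_mod · Δy = -3.88720 × (+0.004) = -0.015549 = -1.5549%.

-1.555%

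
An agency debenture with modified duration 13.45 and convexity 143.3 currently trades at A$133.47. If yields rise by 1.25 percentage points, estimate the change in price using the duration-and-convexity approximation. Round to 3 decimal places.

-A$20.945

Duration effect: -D_mod·Δy = -13.45 × (+0.0125) = -0.168125
Convexity effect: ½·C·(Δy)² = 0.5 × 143.3 × (0.0125)² = +0.0111953125
ΔP/P ≈ -0.168125 + 0.0111953125 = -0.1569296875
ΔP ≈ 133.47 × (-0.1569296875) = -20.945405390625.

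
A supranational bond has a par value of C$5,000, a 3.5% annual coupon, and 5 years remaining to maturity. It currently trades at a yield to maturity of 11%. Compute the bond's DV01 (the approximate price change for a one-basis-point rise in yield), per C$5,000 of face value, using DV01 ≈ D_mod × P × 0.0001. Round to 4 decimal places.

Periodic yield y = 0.11.
  t   CF        PV=CF/(1+0.11)^t    t·PV
  1       175.00       157.6577       157.6577
  2       175.00       142.0339       284.0679
  3       175.00       127.9585       383.8755
  4       175.00       115.2779       461.1117
  5     5,175.00     3,071.1106    15,355.5531
  Σ                  3,614.0386    16,642.2658
P = 3,614.0386; D_Mac = 4.60489 yrs; D_mod = 4.14855 yrs.
DV01 ≈ 4.14855 × 3,614.0386 × 0.0001 = 1.499303.

C$1.4993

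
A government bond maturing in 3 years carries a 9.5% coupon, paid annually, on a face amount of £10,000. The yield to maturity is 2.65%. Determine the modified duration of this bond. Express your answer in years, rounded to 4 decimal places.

2.6982 years

Periodic yield y = 0.0265. First find Macaulay duration:
  t   CF        PV=CF/(1+0.0265)^t    t·PV
  1       950.00       925.4749       925.4749
  2       950.00       901.5830     1,803.1659
  3    10,950.00    10,123.6532    30,370.9595
  Σ                 11,950.7111    33,099.6004
P = 11,950.7111; Macaulay duration = 33,099.6004 / 11,950.7111 = 2.76968 years.
Modified duration = D_Mac / (1 + y) = 2.76968 / 1.0265 = 2.69817 years.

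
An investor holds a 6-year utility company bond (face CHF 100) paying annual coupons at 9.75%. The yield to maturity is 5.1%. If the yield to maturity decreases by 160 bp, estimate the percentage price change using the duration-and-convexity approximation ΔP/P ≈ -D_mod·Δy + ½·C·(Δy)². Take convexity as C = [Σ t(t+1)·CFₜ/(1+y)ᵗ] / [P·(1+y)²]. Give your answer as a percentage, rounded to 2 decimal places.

With y = 0.051:
  t   CF        PV=CF/(1+0.051)^t    t·PV        t(t+1)·PV
  1         9.75         9.2769         9.2769          18.5538
  2         9.75         8.8267        17.6534          52.9603
  3         9.75         8.3984        25.1952         100.7808
  4         9.75         7.9909        31.9635         159.8173
  5         9.75         7.6031        38.0155         228.0932
  6       109.75        81.4307       488.5843       3,420.0899
  Σ                    123.5267       610.6888       3,980.2952
P = 123.5267; D_Mac = 4.94378 yrs; D_mod = 4.70388 yrs; C = 29.17085.
Duration effect: -4.70388 × (-0.016) = +0.075262
Convexity effect: 0.5 × 29.17085 × (-0.016)² = +0.0037339
ΔP/P ≈ +0.075262 + 0.0037339 = +0.078996 = +7.8996%.

+7.90%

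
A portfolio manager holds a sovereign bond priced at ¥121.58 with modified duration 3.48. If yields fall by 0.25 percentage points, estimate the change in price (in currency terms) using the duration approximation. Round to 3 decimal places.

Duration approximation: ΔP/P ≈ -D_mod · Δy = -3.48 × (-0.0025) = +0.008700.
ΔP ≈ 121.58 × (+0.008700) = +1.057746.

+¥1.058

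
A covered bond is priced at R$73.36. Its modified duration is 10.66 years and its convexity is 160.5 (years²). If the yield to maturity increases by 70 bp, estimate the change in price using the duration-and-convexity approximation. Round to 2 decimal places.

Duration effect: -D_mod·Δy = -10.66 × (+0.007) = -0.074620
Convexity effect: ½·C·(Δy)² = 0.5 × 160.5 × (0.007)² = +0.00393225
ΔP/P ≈ -0.074620 + 0.00393225 = -0.07068775
ΔP ≈ 73.36 × (-0.07068775) = -5.18565334.

-R$5.19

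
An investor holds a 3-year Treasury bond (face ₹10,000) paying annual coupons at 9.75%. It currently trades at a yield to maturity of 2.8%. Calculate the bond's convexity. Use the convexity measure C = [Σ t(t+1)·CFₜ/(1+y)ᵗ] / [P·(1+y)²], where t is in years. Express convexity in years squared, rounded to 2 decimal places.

10.17

With y = 0.028:
  t   CF        PV=CF/(1+0.028)^t    t·PV        t(t+1)·PV
  1       975.00       948.4436       948.4436       1,896.8872
  2       975.00       922.6105     1,845.2210       5,535.6629
  3    10,975.00    10,102.4145    30,307.2436     121,228.9744
  Σ                 11,973.4686    33,100.9081     128,661.5245
P = 11,973.4686.
Convexity = Σ t(t+1)·PV / [P·(1+y)²] = 128,661.5245 / (11,973.4686 × 1.056784) = 10.16816.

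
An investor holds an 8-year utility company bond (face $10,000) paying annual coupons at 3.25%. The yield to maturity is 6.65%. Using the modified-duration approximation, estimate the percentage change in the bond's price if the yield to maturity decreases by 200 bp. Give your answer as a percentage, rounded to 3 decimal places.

Periodic yield y = 0.0665. Modified duration first:
  t   CF        PV=CF/(1+0.0665)^t    t·PV
  1       325.00       304.7351       304.7351
  2       325.00       285.7338       571.4676
  3       325.00       267.9173       803.7519
  4       325.00       251.2117     1,004.8469
  5       325.00       235.5478     1,177.7390
  6       325.00       220.8606     1,325.1635
  7       325.00       207.0891     1,449.6240
  8    10,325.00     6,168.8354    49,350.6832
  Σ                  7,941.9309    55,988.0113
P = 7,941.9309; D_Mac = 7.04967 yrs; D_mod = 7.04967/(1+0.0665) = 6.61010 yrs.
ΔP/P ≈ -D_mod · Δy = -6.61010 × (-0.02) = +0.132202 = +13.2202%.

+13.220%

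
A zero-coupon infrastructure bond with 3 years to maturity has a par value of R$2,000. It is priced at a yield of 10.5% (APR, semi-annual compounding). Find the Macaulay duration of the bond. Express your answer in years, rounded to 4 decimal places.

A zero-coupon bond has a single cash flow at maturity, so its Macaulay duration equals its maturity: 3 years.
(Equivalently: 6 semi-annual periods ÷ 2 = 3 years.)

3.0000 years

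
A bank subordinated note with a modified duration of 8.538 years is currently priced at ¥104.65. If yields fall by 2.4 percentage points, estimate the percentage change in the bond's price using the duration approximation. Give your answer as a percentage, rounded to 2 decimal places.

+20.49%

Duration approximation: ΔP/P ≈ -D_mod · Δy = -8.538 × (-0.024) = +0.204912.
As a percentage: +20.4912%.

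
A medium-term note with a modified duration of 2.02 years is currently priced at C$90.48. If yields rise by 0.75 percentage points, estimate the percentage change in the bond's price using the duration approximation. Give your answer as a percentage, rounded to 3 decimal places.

Duration approximation: ΔP/P ≈ -D_mod · Δy = -2.02 × (+0.0075) = -0.015150.
As a percentage: -1.5150%.

-1.515%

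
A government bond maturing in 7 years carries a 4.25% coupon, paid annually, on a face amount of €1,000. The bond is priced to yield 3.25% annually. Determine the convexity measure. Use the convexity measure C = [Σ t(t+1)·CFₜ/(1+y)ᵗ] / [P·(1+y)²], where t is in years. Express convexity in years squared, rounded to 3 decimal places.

With y = 0.0325:
  t   CF        PV=CF/(1+0.0325)^t    t·PV        t(t+1)·PV
  1        42.50        41.1622        41.1622          82.3245
  2        42.50        39.8666        79.7331         239.1994
  3        42.50        38.6117       115.8351         463.3402
  4        42.50        37.3963       149.5852         747.9261
  5        42.50        36.2192       181.0959       1,086.5754
  6        42.50        35.0791       210.4747       1,473.3226
  7     1,042.50       833.3849     5,833.6945      46,669.5559
  Σ                  1,061.7200     6,611.5807      50,762.2441
P = 1,061.7200.
Convexity = Σ t(t+1)·PV / [P·(1+y)²] = 50,762.2441 / (1,061.7200 × 1.066056) = 44.84879.

44.849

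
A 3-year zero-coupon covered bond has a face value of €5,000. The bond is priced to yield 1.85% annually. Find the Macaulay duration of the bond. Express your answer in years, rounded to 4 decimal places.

3.0000 years

A zero-coupon bond has a single cash flow at maturity, so its Macaulay duration equals its maturity: 3 years.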